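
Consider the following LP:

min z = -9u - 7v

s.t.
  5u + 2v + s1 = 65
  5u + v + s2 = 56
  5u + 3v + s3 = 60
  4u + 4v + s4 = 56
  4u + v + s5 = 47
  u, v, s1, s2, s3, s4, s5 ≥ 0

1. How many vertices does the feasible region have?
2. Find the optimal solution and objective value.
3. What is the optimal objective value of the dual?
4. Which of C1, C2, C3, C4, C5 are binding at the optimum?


1. 5
2. u = 9, v = 5, z = -116
3. -116
4. C3, C4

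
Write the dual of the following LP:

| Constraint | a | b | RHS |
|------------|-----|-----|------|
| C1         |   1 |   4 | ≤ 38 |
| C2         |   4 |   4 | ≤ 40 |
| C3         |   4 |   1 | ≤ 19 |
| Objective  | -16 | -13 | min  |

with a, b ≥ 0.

Primal min cᵀx s.t. Ax ≤ b, x ≥ 0  →  Dual max −bᵀy s.t. Aᵀy ≥ −c, y ≥ 0.

Maximize: z = -38y1 - 40y2 - 19y3

Subject to:
  y1 + 4y2 + 4y3 ≥ 16
  4y1 + 4y2 + y3 ≥ 13
  y1, y2, y3 ≥ 0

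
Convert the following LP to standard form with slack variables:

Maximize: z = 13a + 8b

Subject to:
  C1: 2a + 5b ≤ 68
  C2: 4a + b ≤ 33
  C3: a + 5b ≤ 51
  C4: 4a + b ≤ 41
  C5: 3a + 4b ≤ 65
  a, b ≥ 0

max z = 13a + 8b

s.t.
  2a + 5b + s1 = 68
  4a + b + s2 = 33
  a + 5b + s3 = 51
  4a + b + s4 = 41
  3a + 4b + s5 = 65
  a, b, s1, s2, s3, s4, s5 ≥ 0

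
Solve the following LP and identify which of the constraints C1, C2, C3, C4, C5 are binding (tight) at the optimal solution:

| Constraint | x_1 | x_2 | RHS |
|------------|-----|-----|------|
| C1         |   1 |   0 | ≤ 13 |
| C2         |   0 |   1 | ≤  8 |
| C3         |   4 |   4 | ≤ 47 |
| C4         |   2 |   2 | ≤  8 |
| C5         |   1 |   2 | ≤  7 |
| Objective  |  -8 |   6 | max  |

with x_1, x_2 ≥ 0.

At x_1 = 0, x_2 = 3.5, compute slack b - a·x for each constraint:
  C1: 13 − 0 = 13  (slack)
  C2: 8 − 3.5 = 4.5  (slack)
  C3: 47 − 14 = 33  (slack)
  C4: 8 − 7 = 1  (slack)
  C5: 7 − 7 = 0  (binding)

Optimal: x_1 = 0, x_2 = 3.5
Binding: C5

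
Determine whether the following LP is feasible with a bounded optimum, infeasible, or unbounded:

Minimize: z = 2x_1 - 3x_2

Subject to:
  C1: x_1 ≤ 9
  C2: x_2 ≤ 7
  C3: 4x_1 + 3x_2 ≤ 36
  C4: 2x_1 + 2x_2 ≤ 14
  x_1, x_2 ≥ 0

Feasible with a bounded optimal solution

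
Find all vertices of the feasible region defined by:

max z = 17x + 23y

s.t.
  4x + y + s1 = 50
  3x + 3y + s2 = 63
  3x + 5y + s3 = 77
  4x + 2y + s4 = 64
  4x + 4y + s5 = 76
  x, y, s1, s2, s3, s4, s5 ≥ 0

(0, 0), (12.5, 0), (10.33, 8.667), (9, 10), (0, 15.4)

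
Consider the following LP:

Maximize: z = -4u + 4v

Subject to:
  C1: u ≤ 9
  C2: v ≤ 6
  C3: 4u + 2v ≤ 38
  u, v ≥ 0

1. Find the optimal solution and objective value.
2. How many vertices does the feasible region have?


1. u = 0, v = 6, z = 24
2. 5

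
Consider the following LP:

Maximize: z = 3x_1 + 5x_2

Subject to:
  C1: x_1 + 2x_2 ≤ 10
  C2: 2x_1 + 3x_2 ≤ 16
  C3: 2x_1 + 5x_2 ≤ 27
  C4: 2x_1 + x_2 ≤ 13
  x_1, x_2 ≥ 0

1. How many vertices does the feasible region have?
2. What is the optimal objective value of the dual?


1. 5
2. 26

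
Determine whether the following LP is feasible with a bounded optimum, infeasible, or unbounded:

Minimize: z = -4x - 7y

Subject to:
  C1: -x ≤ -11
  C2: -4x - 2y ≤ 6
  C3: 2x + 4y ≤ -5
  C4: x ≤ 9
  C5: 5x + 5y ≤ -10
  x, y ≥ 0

Infeasible (no feasible solution exists)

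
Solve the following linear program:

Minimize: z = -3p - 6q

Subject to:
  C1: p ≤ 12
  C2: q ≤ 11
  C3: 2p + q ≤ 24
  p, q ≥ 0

Evaluate the objective at each vertex of the feasible region:
  z(0, 0) = 0
  z(12, 0) = -36
  z(6.5, 11) = -85.5  ←
  z(0, 11) = -66
The minimum is at p = 6.5, q = 11.

p = 6.5, q = 11, z = -85.5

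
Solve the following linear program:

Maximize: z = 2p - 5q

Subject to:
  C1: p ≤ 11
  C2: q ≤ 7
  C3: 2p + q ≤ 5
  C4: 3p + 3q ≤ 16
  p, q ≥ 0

Evaluate the objective at each vertex of the feasible region:
  z(0, 0) = 0
  z(2.5, 0) = 5  ←
  z(0, 5) = -25
The maximum is at p = 2.5, q = 0.

p = 2.5, q = 0, z = 5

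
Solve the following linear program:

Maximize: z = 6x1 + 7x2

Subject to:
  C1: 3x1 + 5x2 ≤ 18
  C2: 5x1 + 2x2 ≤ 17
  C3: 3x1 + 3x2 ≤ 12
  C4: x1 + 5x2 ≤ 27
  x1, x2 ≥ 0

Evaluate the objective at each vertex of the feasible region:
  z(0, 0) = 0
  z(3.4, 0) = 20.4
  z(3, 1) = 25
  z(1, 3) = 27  ←
  z(0, 3.6) = 25.2
The maximum is at x1 = 1, x2 = 3.

x1 = 1, x2 = 3, z = 27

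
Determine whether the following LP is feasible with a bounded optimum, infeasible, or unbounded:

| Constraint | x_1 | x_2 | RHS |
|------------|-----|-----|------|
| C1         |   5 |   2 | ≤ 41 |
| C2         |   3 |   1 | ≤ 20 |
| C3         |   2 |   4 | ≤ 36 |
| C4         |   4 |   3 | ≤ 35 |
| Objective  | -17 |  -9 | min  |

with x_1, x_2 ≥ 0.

Feasible with a bounded optimal solution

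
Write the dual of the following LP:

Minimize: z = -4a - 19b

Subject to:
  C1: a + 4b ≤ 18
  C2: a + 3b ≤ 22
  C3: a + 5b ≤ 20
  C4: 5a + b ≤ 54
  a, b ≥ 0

Primal min cᵀx s.t. Ax ≤ b, x ≥ 0  →  Dual max −bᵀy s.t. Aᵀy ≥ −c, y ≥ 0.

Maximize: z = -18y1 - 22y2 - 20y3 - 54y4

Subject to:
  y1 + y2 + y3 + 5y4 ≥ 4
  4y1 + 3y2 + 5y3 + y4 ≥ 19
  y1, y2, y3, y4 ≥ 0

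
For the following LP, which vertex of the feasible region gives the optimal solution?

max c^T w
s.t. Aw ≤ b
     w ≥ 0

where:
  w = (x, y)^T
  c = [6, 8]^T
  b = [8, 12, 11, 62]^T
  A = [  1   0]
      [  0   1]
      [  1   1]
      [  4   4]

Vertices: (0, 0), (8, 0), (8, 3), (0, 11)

Evaluate the objective at each vertex of the feasible region:
  z(0, 0) = 0
  z(8, 0) = 48
  z(8, 3) = 72
  z(0, 11) = 88  ←
The maximum is at x = 0, y = 11.

(0, 11)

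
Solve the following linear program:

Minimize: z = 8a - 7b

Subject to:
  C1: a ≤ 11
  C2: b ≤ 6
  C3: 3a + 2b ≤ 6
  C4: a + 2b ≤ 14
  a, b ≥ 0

Evaluate the objective at each vertex of the feasible region:
  z(0, 0) = 0
  z(2, 0) = 16
  z(0, 3) = -21  ←
The minimum is at a = 0, b = 3.

a = 0, b = 3, z = -21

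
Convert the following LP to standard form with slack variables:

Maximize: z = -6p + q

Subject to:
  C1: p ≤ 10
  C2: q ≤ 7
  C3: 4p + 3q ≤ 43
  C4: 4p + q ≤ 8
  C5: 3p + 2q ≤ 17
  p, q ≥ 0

max z = -6p + q

s.t.
  p + s1 = 10
  q + s2 = 7
  4p + 3q + s3 = 43
  4p + q + s4 = 8
  3p + 2q + s5 = 17
  p, q, s1, s2, s3, s4, s5 ≥ 0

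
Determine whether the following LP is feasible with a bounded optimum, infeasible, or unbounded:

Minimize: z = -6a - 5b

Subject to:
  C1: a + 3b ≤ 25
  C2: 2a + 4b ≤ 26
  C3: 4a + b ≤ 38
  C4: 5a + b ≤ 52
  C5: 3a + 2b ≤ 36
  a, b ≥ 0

Feasible with a bounded optimal solution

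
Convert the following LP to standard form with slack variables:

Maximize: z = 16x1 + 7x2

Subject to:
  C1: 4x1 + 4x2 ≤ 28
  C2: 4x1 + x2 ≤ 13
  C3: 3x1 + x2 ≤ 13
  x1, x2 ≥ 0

max z = 16x1 + 7x2

s.t.
  4x1 + 4x2 + s1 = 28
  4x1 + x2 + s2 = 13
  3x1 + x2 + s3 = 13
  x1, x2, s1, s2, s3 ≥ 0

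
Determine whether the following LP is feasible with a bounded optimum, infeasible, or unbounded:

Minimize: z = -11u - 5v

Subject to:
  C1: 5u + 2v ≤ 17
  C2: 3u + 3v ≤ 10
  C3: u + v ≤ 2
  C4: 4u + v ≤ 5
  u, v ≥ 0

Feasible with a bounded optimal solution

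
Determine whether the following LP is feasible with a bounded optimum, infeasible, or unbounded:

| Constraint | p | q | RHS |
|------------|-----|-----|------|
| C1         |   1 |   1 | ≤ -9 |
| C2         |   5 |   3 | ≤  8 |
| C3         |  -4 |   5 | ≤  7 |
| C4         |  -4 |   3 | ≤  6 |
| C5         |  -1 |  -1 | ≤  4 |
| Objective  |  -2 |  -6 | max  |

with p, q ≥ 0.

Infeasible (no feasible solution exists)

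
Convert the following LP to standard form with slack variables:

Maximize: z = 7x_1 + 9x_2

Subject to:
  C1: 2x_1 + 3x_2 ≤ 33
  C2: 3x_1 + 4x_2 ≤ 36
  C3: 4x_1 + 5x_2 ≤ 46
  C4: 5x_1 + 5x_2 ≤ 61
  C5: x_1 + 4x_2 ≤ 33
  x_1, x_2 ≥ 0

max z = 7x_1 + 9x_2

s.t.
  2x_1 + 3x_2 + s1 = 33
  3x_1 + 4x_2 + s2 = 36
  4x_1 + 5x_2 + s3 = 46
  5x_1 + 5x_2 + s4 = 61
  x_1 + 4x_2 + s5 = 33
  x_1, x_2, s1, s2, s3, s4, s5 ≥ 0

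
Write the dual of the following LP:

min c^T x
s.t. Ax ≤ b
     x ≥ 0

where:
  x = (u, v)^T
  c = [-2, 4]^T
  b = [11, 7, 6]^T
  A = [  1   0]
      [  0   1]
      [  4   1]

Primal min cᵀx s.t. Ax ≤ b, x ≥ 0  →  Dual max −bᵀy s.t. Aᵀy ≥ −c, y ≥ 0.

Maximize: z = -11y1 - 7y2 - 6y3

Subject to:
  y1 + 4y3 ≥ 2
  y2 + y3 ≥ -4
  y1, y2, y3 ≥ 0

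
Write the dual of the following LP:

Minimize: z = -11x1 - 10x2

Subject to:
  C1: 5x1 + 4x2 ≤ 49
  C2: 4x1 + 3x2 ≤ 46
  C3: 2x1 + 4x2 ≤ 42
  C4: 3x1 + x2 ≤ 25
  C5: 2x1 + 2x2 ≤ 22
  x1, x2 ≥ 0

Primal min cᵀx s.t. Ax ≤ b, x ≥ 0  →  Dual max −bᵀy s.t. Aᵀy ≥ −c, y ≥ 0.

Maximize: z = -49y1 - 46y2 - 42y3 - 25y4 - 22y5

Subject to:
  5y1 + 4y2 + 2y3 + 3y4 + 2y5 ≥ 11
  4y1 + 3y2 + 4y3 + y4 + 2y5 ≥ 10
  y1, y2, y3, y4, y5 ≥ 0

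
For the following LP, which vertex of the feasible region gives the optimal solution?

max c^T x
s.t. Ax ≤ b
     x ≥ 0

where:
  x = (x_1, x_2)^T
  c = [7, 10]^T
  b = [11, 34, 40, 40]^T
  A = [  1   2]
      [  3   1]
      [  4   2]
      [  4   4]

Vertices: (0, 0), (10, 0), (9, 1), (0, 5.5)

Evaluate the objective at each vertex of the feasible region:
  z(0, 0) = 0
  z(10, 0) = 70
  z(9, 1) = 73  ←
  z(0, 5.5) = 55
The maximum is at x_1 = 9, x_2 = 1.

(9, 1)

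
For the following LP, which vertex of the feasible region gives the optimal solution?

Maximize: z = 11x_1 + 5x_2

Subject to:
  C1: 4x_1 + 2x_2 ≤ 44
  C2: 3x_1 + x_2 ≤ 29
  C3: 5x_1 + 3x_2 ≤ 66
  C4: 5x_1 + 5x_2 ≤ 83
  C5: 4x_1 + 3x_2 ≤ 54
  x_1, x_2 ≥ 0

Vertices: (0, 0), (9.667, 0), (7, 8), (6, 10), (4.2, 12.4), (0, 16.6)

Evaluate the objective at each vertex of the feasible region:
  z(0, 0) = 0
  z(9.667, 0) = 106.3
  z(7, 8) = 117  ←
  z(6, 10) = 116
  z(4.2, 12.4) = 108.2
  z(0, 16.6) = 83
The maximum is at x_1 = 7, x_2 = 8.

(7, 8)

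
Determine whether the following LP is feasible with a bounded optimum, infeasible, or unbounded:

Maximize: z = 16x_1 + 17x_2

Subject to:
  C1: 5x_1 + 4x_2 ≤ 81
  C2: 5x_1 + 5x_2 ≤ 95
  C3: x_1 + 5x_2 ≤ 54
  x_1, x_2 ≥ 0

Feasible with a bounded optimal solution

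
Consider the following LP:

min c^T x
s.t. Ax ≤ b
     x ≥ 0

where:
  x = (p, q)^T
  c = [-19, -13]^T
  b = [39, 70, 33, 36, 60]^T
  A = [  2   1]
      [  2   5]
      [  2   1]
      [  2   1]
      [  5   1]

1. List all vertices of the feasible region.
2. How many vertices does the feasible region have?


1. (0, 0), (12, 0), (10, 10), (0, 14)
2. 4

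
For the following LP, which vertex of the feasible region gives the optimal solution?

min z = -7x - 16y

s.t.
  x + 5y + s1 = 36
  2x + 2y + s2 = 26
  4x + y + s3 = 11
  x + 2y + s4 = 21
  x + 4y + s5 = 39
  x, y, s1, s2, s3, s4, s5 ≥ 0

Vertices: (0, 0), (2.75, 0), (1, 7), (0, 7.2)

Evaluate the objective at each vertex of the feasible region:
  z(0, 0) = 0
  z(2.75, 0) = -19.25
  z(1, 7) = -119  ←
  z(0, 7.2) = -115.2
The minimum is at x = 1, y = 7.

(1, 7)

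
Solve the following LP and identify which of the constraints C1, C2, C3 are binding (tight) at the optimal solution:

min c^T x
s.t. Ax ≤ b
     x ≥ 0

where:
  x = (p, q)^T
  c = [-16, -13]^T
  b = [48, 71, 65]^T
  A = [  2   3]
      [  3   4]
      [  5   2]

At p = 9, q = 10, compute slack b - a·x for each constraint:
  C1: 48 − 48 = 0  (binding)
  C2: 71 − 67 = 4  (slack)
  C3: 65 − 65 = 0  (binding)

Optimal: p = 9, q = 10
Binding: C1, C3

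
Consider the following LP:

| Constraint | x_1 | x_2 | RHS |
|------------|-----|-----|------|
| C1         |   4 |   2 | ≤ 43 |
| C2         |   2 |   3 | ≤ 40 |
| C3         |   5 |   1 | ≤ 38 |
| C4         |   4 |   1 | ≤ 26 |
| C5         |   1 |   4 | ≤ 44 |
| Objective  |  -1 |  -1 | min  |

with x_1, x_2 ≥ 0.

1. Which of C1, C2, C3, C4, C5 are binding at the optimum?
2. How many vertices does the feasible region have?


1. C4, C5
2. 4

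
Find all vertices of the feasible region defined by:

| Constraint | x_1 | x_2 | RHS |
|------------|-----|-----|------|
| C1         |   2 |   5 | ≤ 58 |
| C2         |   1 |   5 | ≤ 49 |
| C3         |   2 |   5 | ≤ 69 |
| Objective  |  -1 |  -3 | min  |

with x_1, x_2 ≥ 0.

(0, 0), (29, 0), (9, 8), (0, 9.8)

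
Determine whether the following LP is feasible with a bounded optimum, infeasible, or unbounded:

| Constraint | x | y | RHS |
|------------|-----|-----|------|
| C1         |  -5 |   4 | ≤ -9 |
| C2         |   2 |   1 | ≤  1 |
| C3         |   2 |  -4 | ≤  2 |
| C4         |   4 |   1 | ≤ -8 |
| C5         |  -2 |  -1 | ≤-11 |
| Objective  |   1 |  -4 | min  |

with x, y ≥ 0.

Infeasible (no feasible solution exists)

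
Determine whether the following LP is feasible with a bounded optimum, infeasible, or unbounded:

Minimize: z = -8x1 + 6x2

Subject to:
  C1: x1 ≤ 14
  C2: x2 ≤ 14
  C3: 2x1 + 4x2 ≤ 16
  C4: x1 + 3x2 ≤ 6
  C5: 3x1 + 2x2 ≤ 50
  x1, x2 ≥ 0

Feasible with a bounded optimal solution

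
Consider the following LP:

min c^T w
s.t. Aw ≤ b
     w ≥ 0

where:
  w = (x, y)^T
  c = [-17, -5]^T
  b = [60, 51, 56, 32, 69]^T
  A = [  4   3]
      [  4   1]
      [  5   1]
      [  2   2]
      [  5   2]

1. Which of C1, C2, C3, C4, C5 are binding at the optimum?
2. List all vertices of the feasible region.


1. C3, C4
2. (0, 0), (11.2, 0), (10, 6), (0, 16)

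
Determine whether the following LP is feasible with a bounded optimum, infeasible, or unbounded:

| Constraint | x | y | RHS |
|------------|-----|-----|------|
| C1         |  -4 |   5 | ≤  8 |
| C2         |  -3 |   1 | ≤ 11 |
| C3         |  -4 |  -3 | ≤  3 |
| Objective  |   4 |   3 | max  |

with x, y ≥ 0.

Unbounded (objective can increase without bound)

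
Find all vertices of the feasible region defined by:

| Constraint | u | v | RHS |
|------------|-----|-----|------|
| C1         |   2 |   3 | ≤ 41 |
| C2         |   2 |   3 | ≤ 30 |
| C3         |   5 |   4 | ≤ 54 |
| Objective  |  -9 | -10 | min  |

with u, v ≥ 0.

(0, 0), (10.8, 0), (6, 6), (0, 10)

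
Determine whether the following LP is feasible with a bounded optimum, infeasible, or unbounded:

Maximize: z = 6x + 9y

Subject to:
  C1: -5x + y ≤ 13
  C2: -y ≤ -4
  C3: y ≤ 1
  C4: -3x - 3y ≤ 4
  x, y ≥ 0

Infeasible (no feasible solution exists)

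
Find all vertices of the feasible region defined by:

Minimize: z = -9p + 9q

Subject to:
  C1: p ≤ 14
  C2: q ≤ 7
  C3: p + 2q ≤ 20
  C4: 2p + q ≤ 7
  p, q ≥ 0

(0, 0), (3.5, 0), (0, 7)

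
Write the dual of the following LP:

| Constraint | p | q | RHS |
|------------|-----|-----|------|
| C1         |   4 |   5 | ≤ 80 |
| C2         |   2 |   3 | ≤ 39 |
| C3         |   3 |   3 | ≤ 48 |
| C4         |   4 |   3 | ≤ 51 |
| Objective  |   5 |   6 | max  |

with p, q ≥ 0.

Primal max cᵀx s.t. Ax ≤ b, x ≥ 0  →  Dual min bᵀy s.t. Aᵀy ≥ c, y ≥ 0.

Minimize: z = 80y1 + 39y2 + 48y3 + 51y4

Subject to:
  4y1 + 2y2 + 3y3 + 4y4 ≥ 5
  5y1 + 3y2 + 3y3 + 3y4 ≥ 6
  y1, y2, y3, y4 ≥ 0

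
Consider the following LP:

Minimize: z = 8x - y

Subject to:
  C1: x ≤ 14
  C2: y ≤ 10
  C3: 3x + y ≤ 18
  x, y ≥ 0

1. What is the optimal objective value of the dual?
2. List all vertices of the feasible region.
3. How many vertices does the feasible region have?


1. -10
2. (0, 0), (6, 0), (2.667, 10), (0, 10)
3. 4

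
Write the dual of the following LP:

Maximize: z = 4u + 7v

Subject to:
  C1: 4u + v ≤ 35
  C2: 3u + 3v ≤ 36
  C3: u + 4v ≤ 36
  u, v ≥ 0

Primal max cᵀx s.t. Ax ≤ b, x ≥ 0  →  Dual min bᵀy s.t. Aᵀy ≥ c, y ≥ 0.

Minimize: z = 35y1 + 36y2 + 36y3

Subject to:
  4y1 + 3y2 + y3 ≥ 4
  y1 + 3y2 + 4y3 ≥ 7
  y1, y2, y3 ≥ 0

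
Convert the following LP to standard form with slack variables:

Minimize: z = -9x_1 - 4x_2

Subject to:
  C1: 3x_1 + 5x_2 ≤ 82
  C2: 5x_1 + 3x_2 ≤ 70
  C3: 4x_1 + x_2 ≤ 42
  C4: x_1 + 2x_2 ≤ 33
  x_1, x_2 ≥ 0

min z = -9x_1 - 4x_2

s.t.
  3x_1 + 5x_2 + s1 = 82
  5x_1 + 3x_2 + s2 = 70
  4x_1 + x_2 + s3 = 42
  x_1 + 2x_2 + s4 = 33
  x_1, x_2, s1, s2, s3, s4 ≥ 0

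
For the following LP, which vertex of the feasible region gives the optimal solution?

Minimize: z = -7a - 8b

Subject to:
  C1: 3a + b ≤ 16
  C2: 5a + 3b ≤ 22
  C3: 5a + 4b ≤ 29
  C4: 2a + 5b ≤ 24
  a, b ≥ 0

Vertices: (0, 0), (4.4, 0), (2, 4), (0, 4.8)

Evaluate the objective at each vertex of the feasible region:
  z(0, 0) = 0
  z(4.4, 0) = -30.8
  z(2, 4) = -46  ←
  z(0, 4.8) = -38.4
The minimum is at a = 2, b = 4.

(2, 4)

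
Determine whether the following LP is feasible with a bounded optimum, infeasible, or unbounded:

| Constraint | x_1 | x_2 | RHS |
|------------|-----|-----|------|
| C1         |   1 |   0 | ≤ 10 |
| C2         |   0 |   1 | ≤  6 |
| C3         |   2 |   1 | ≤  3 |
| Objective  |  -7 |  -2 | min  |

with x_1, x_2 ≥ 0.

Feasible with a bounded optimal solution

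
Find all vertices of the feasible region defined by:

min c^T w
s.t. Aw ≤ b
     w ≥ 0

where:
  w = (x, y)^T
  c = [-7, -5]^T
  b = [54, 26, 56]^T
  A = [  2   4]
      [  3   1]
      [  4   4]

(0, 0), (8.667, 0), (6, 8), (1, 13), (0, 13.5)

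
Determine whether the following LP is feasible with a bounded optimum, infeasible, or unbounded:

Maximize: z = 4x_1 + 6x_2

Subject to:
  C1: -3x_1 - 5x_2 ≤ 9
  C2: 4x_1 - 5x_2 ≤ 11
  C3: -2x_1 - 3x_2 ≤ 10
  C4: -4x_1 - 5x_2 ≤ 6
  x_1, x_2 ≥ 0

Unbounded (objective can increase without bound)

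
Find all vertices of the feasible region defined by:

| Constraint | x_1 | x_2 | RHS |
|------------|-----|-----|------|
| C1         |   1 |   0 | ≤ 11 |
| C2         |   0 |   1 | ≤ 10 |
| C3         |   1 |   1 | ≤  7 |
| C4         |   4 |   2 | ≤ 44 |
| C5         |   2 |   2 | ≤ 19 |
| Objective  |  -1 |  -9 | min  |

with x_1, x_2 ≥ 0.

(0, 0), (7, 0), (0, 7)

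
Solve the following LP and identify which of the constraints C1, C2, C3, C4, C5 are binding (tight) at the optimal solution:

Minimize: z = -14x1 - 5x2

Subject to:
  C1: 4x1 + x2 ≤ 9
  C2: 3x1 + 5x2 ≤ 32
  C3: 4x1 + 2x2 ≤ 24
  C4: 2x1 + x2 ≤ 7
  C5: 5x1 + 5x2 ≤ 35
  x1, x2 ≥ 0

At x1 = 1, x2 = 5, compute slack b - a·x for each constraint:
  C1: 9 − 9 = 0  (binding)
  C2: 32 − 28 = 4  (slack)
  C3: 24 − 14 = 10  (slack)
  C4: 7 − 7 = 0  (binding)
  C5: 35 − 30 = 5  (slack)

Optimal: x1 = 1, x2 = 5
Binding: C1, C4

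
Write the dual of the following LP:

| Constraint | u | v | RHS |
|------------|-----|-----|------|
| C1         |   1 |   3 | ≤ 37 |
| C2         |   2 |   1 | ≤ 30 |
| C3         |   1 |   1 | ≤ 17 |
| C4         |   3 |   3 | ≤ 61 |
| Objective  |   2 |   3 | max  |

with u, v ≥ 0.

Primal max cᵀx s.t. Ax ≤ b, x ≥ 0  →  Dual min bᵀy s.t. Aᵀy ≥ c, y ≥ 0.

Minimize: z = 37y1 + 30y2 + 17y3 + 61y4

Subject to:
  y1 + 2y2 + y3 + 3y4 ≥ 2
  3y1 + y2 + y3 + 3y4 ≥ 3
  y1, y2, y3, y4 ≥ 0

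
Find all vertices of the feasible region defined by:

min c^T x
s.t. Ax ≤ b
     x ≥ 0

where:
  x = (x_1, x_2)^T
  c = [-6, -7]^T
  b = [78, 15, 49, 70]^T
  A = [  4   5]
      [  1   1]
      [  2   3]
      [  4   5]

(0, 0), (15, 0), (5, 10), (0, 14)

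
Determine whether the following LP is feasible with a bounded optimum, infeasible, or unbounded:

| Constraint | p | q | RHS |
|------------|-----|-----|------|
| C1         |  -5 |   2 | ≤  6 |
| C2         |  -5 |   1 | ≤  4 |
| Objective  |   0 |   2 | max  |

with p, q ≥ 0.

Unbounded (objective can increase without bound)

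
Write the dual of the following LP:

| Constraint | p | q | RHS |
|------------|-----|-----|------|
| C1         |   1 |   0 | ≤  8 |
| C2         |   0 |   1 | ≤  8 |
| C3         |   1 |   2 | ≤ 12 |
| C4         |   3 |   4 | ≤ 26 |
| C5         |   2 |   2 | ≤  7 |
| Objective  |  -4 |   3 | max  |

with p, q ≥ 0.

Primal max cᵀx s.t. Ax ≤ b, x ≥ 0  →  Dual min bᵀy s.t. Aᵀy ≥ c, y ≥ 0.

Minimize: z = 8y1 + 8y2 + 12y3 + 26y4 + 7y5

Subject to:
  y1 + y3 + 3y4 + 2y5 ≥ -4
  y2 + 2y3 + 4y4 + 2y5 ≥ 3
  y1, y2, y3, y4, y5 ≥ 0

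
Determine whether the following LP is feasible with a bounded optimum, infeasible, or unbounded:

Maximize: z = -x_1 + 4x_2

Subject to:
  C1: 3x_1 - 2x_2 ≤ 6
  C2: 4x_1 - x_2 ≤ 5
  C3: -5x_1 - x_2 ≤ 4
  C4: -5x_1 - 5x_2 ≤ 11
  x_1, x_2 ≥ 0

Unbounded (objective can increase without bound)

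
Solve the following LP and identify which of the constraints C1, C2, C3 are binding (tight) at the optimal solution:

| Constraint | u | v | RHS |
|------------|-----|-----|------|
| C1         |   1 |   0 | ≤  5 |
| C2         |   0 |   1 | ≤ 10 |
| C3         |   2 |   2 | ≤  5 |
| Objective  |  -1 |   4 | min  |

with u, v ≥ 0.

At u = 2.5, v = 0, compute slack b - a·x for each constraint:
  C1: 5 − 2.5 = 2.5  (slack)
  C2: 10 − 0 = 10  (slack)
  C3: 5 − 5 = 0  (binding)

Optimal: u = 2.5, v = 0
Binding: C3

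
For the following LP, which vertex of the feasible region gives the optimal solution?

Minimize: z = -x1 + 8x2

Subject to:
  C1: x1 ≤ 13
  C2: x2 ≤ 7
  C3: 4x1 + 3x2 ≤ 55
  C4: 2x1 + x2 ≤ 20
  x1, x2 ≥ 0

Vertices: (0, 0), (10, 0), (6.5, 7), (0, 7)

Evaluate the objective at each vertex of the feasible region:
  z(0, 0) = 0
  z(10, 0) = -10  ←
  z(6.5, 7) = 49.5
  z(0, 7) = 56
The minimum is at x1 = 10, x2 = 0.

(10, 0)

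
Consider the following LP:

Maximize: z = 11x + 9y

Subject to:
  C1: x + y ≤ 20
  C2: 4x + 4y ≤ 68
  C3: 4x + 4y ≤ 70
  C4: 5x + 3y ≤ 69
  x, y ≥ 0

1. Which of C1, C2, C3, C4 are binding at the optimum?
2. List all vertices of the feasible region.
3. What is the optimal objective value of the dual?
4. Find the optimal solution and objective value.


1. C2, C4
2. (0, 0), (13.8, 0), (9, 8), (0, 17)
3. 171
4. x = 9, y = 8, z = 171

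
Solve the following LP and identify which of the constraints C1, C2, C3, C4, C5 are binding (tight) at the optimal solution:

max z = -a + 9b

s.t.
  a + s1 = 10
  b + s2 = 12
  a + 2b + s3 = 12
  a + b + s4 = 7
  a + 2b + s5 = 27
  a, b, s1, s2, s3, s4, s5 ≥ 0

At a = 0, b = 6, compute slack b - a·x for each constraint:
  C1: 10 − 0 = 10  (slack)
  C2: 12 − 6 = 6  (slack)
  C3: 12 − 12 = 0  (binding)
  C4: 7 − 6 = 1  (slack)
  C5: 27 − 12 = 15  (slack)

Optimal: a = 0, b = 6
Binding: C3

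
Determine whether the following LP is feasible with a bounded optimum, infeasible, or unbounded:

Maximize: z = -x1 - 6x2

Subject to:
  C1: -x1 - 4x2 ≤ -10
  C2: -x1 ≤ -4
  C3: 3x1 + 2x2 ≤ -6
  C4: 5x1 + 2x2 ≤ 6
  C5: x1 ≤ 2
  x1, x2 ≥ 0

Infeasible (no feasible solution exists)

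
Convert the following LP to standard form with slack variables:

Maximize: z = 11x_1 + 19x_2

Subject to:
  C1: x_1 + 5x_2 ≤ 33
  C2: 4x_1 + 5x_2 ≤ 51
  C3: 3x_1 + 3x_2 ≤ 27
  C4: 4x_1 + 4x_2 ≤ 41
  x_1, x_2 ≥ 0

max z = 11x_1 + 19x_2

s.t.
  x_1 + 5x_2 + s1 = 33
  4x_1 + 5x_2 + s2 = 51
  3x_1 + 3x_2 + s3 = 27
  4x_1 + 4x_2 + s4 = 41
  x_1, x_2, s1, s2, s3, s4 ≥ 0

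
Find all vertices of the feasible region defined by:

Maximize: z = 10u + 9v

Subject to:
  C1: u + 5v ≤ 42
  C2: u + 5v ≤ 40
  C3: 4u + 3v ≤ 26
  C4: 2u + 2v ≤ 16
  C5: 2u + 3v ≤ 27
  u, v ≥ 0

(0, 0), (6.5, 0), (2, 6), (0, 8)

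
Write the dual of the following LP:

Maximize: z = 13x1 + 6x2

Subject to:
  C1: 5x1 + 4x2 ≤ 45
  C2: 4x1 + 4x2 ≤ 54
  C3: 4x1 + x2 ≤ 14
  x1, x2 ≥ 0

Primal max cᵀx s.t. Ax ≤ b, x ≥ 0  →  Dual min bᵀy s.t. Aᵀy ≥ c, y ≥ 0.

Minimize: z = 45y1 + 54y2 + 14y3

Subject to:
  5y1 + 4y2 + 4y3 ≥ 13
  4y1 + 4y2 + y3 ≥ 6
  y1, y2, y3 ≥ 0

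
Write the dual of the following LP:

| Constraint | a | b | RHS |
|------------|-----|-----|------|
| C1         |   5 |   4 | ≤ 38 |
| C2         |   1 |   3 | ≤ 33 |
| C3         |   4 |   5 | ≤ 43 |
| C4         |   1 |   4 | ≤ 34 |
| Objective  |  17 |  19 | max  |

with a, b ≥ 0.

Primal max cᵀx s.t. Ax ≤ b, x ≥ 0  →  Dual min bᵀy s.t. Aᵀy ≥ c, y ≥ 0.

Minimize: z = 38y1 + 33y2 + 43y3 + 34y4

Subject to:
  5y1 + y2 + 4y3 + y4 ≥ 17
  4y1 + 3y2 + 5y3 + 4y4 ≥ 19
  y1, y2, y3, y4 ≥ 0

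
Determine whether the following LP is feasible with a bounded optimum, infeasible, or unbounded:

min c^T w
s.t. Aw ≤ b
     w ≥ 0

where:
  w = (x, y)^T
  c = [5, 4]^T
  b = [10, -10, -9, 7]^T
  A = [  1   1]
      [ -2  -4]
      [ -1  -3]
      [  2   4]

Infeasible (no feasible solution exists)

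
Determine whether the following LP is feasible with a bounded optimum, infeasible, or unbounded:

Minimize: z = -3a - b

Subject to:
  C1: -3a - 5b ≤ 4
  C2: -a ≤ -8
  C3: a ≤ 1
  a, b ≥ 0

Infeasible (no feasible solution exists)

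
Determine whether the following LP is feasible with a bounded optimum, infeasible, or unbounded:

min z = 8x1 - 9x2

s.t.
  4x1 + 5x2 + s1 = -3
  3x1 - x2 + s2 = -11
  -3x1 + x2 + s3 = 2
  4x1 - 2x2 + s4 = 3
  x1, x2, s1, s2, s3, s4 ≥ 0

Infeasible (no feasible solution exists)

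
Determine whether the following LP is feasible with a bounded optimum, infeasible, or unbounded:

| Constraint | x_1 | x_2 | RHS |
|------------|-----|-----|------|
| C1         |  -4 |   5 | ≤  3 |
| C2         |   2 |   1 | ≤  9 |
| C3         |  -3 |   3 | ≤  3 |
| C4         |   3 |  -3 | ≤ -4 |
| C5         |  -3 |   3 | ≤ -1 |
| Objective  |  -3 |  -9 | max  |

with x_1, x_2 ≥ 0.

Infeasible (no feasible solution exists)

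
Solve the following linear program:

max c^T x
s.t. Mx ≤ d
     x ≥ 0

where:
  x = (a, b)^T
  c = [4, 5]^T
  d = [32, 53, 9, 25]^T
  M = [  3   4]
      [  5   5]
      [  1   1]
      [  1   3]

Evaluate the objective at each vertex of the feasible region:
  z(0, 0) = 0
  z(9, 0) = 36
  z(4, 5) = 41  ←
  z(0, 8) = 40
The maximum is at a = 4, b = 5.

a = 4, b = 5, z = 41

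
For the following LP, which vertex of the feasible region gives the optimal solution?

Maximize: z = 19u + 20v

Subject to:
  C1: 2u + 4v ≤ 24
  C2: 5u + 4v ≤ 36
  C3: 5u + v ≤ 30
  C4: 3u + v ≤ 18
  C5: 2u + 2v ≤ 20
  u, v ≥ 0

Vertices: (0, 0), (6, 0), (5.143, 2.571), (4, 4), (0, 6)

Evaluate the objective at each vertex of the feasible region:
  z(0, 0) = 0
  z(6, 0) = 114
  z(5.143, 2.571) = 149.1
  z(4, 4) = 156  ←
  z(0, 6) = 120
The maximum is at u = 4, v = 4.

(4, 4)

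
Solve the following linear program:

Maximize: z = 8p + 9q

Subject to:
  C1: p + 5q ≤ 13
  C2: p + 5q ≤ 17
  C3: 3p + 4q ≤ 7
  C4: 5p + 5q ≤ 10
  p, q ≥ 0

Evaluate the objective at each vertex of the feasible region:
  z(0, 0) = 0
  z(2, 0) = 16
  z(1, 1) = 17  ←
  z(0, 1.75) = 15.75
The maximum is at p = 1, q = 1.

p = 1, q = 1, z = 17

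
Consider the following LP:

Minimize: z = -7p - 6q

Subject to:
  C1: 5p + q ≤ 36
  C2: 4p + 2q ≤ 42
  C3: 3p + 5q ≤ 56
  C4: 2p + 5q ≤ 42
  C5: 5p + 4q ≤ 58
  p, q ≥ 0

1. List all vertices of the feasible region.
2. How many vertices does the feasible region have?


1. (0, 0), (7.2, 0), (6, 6), (0, 8.4)
2. 4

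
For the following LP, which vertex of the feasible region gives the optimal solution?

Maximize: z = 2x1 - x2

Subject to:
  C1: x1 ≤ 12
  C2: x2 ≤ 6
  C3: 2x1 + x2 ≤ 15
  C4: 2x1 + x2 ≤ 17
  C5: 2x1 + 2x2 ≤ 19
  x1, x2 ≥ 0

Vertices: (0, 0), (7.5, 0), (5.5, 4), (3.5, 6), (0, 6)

Evaluate the objective at each vertex of the feasible region:
  z(0, 0) = 0
  z(7.5, 0) = 15  ←
  z(5.5, 4) = 7
  z(3.5, 6) = 1
  z(0, 6) = -6
The maximum is at x1 = 7.5, x2 = 0.

(7.5, 0)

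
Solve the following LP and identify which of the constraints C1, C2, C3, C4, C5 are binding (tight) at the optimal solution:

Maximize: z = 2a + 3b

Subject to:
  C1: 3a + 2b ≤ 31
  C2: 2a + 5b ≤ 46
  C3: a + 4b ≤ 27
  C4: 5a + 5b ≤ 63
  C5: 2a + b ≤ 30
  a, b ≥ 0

At a = 7, b = 5, compute slack b - a·x for each constraint:
  C1: 31 − 31 = 0  (binding)
  C2: 46 − 39 = 7  (slack)
  C3: 27 − 27 = 0  (binding)
  C4: 63 − 60 = 3  (slack)
  C5: 30 − 19 = 11  (slack)

Optimal: a = 7, b = 5
Binding: C1, C3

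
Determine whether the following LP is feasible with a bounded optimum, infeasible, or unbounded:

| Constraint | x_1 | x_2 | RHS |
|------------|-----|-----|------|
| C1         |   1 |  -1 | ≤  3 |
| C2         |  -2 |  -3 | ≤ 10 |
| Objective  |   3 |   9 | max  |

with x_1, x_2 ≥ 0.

Unbounded (objective can increase without bound)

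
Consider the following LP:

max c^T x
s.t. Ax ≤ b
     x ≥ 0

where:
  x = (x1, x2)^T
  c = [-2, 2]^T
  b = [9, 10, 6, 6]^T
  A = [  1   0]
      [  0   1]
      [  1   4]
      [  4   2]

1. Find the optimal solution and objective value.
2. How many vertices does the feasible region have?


1. x1 = 0, x2 = 1.5, z = 3
2. 4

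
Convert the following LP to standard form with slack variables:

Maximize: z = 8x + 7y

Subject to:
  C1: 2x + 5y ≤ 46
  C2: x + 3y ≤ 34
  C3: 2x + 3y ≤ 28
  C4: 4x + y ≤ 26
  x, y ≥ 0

max z = 8x + 7y

s.t.
  2x + 5y + s1 = 46
  x + 3y + s2 = 34
  2x + 3y + s3 = 28
  4x + y + s4 = 26
  x, y, s1, s2, s3, s4 ≥ 0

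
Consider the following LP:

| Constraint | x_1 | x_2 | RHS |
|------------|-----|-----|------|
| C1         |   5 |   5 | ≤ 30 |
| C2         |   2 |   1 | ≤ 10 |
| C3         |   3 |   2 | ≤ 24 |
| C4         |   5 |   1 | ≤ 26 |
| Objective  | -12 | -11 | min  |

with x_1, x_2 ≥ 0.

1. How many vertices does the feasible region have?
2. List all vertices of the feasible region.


1. 4
2. (0, 0), (5, 0), (4, 2), (0, 6)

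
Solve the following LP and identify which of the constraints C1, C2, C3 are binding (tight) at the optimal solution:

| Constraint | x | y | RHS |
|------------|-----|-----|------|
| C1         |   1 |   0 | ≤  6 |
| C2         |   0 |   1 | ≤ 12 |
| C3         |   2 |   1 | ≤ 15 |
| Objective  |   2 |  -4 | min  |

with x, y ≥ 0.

At x = 0, y = 12, compute slack b - a·x for each constraint:
  C1: 6 − 0 = 6  (slack)
  C2: 12 − 12 = 0  (binding)
  C3: 15 − 12 = 3  (slack)

Optimal: x = 0, y = 12
Binding: C2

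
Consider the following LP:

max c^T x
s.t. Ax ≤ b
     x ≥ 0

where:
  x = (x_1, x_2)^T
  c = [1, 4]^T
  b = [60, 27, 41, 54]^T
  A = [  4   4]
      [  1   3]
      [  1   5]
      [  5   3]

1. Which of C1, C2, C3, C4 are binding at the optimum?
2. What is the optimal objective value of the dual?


1. C2, C3
2. 34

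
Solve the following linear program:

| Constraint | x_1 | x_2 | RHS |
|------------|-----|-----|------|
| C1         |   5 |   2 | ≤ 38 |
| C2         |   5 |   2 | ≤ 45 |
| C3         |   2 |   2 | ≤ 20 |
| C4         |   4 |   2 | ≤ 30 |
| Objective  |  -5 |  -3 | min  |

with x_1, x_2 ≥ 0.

Evaluate the objective at each vertex of the feasible region:
  z(0, 0) = 0
  z(7.5, 0) = -37.5
  z(5, 5) = -40  ←
  z(0, 10) = -30
The minimum is at x_1 = 5, x_2 = 5.

x_1 = 5, x_2 = 5, z = -40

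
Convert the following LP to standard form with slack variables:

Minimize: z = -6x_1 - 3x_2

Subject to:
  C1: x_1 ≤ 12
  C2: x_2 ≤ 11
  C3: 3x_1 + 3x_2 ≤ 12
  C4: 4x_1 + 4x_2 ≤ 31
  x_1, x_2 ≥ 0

min z = -6x_1 - 3x_2

s.t.
  x_1 + s1 = 12
  x_2 + s2 = 11
  3x_1 + 3x_2 + s3 = 12
  4x_1 + 4x_2 + s4 = 31
  x_1, x_2, s1, s2, s3, s4 ≥ 0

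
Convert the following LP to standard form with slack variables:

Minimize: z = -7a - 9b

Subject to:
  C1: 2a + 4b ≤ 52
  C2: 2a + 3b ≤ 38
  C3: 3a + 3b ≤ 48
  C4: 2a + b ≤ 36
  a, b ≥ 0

min z = -7a - 9b

s.t.
  2a + 4b + s1 = 52
  2a + 3b + s2 = 38
  3a + 3b + s3 = 48
  2a + b + s4 = 36
  a, b, s1, s2, s3, s4 ≥ 0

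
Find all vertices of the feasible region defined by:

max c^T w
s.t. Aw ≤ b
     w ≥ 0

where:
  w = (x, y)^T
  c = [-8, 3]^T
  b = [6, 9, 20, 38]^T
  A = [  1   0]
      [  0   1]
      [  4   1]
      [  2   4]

(0, 0), (5, 0), (3, 8), (1, 9), (0, 9)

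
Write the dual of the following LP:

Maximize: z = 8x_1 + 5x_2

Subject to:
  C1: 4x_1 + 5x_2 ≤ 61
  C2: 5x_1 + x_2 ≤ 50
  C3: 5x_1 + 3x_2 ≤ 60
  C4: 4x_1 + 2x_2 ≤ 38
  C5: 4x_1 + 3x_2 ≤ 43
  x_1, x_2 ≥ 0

Primal max cᵀx s.t. Ax ≤ b, x ≥ 0  →  Dual min bᵀy s.t. Aᵀy ≥ c, y ≥ 0.

Minimize: z = 61y1 + 50y2 + 60y3 + 38y4 + 43y5

Subject to:
  4y1 + 5y2 + 5y3 + 4y4 + 4y5 ≥ 8
  5y1 + y2 + 3y3 + 2y4 + 3y5 ≥ 5
  y1, y2, y3, y4, y5 ≥ 0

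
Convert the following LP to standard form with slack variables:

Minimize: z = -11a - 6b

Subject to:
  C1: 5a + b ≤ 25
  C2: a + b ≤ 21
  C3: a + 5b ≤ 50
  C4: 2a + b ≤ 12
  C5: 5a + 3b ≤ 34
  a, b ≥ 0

min z = -11a - 6b

s.t.
  5a + b + s1 = 25
  a + b + s2 = 21
  a + 5b + s3 = 50
  2a + b + s4 = 12
  5a + 3b + s5 = 34
  a, b, s1, s2, s3, s4, s5 ≥ 0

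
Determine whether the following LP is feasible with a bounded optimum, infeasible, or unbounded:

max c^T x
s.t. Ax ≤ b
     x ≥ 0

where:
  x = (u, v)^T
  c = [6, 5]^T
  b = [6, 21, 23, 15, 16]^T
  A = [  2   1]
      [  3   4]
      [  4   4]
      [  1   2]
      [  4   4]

Feasible with a bounded optimal solution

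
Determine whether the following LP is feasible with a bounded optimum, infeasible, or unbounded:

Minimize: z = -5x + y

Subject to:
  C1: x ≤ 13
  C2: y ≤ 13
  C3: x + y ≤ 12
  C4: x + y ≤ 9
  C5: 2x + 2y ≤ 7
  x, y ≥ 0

Feasible with a bounded optimal solution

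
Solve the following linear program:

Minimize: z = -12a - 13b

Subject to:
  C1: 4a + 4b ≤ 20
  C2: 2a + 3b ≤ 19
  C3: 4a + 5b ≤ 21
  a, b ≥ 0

Evaluate the objective at each vertex of the feasible region:
  z(0, 0) = 0
  z(5, 0) = -60
  z(4, 1) = -61  ←
  z(0, 4.2) = -54.6
The minimum is at a = 4, b = 1.

a = 4, b = 1, z = -61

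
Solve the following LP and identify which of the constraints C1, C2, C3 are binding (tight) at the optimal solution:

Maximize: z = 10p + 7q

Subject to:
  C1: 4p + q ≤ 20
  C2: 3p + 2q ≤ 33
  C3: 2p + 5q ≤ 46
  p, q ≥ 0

At p = 3, q = 8, compute slack b - a·x for each constraint:
  C1: 20 − 20 = 0  (binding)
  C2: 33 − 25 = 8  (slack)
  C3: 46 − 46 = 0  (binding)

Optimal: p = 3, q = 8
Binding: C1, C3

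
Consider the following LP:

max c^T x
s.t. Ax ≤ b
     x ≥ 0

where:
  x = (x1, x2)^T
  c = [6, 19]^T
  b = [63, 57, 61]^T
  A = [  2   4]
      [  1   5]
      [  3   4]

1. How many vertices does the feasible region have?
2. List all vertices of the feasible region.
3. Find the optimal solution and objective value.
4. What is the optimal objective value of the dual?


1. 4
2. (0, 0), (20.33, 0), (7, 10), (0, 11.4)
3. x1 = 7, x2 = 10, z = 232
4. 232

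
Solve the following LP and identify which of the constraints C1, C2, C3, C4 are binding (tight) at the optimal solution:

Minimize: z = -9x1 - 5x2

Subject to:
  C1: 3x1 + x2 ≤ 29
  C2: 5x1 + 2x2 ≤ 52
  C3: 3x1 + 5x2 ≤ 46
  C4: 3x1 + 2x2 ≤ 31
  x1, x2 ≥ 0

At x1 = 9, x2 = 2, compute slack b - a·x for each constraint:
  C1: 29 − 29 = 0  (binding)
  C2: 52 − 49 = 3  (slack)
  C3: 46 − 37 = 9  (slack)
  C4: 31 − 31 = 0  (binding)

Optimal: x1 = 9, x2 = 2
Binding: C1, C4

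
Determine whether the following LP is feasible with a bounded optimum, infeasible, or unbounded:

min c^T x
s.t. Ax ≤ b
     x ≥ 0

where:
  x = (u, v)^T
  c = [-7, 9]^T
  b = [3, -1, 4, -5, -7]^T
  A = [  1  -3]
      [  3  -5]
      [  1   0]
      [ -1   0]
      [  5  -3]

Infeasible (no feasible solution exists)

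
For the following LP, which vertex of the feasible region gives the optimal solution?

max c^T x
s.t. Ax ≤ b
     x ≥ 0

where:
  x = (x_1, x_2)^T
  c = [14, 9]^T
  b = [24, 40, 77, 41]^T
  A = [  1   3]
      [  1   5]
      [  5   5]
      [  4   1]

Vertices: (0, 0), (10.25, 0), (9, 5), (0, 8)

Evaluate the objective at each vertex of the feasible region:
  z(0, 0) = 0
  z(10.25, 0) = 143.5
  z(9, 5) = 171  ←
  z(0, 8) = 72
The maximum is at x_1 = 9, x_2 = 5.

(9, 5)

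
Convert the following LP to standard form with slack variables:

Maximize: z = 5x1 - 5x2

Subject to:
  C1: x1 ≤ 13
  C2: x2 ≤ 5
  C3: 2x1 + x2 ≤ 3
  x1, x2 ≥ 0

max z = 5x1 - 5x2

s.t.
  x1 + s1 = 13
  x2 + s2 = 5
  2x1 + x2 + s3 = 3
  x1, x2, s1, s2, s3 ≥ 0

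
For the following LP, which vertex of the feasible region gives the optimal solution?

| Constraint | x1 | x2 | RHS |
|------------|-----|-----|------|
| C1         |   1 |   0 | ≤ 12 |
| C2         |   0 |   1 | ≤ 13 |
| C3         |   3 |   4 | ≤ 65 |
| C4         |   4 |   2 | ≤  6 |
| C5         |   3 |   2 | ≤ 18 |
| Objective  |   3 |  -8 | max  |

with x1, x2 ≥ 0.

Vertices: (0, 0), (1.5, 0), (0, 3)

Evaluate the objective at each vertex of the feasible region:
  z(0, 0) = 0
  z(1.5, 0) = 4.5  ←
  z(0, 3) = -24
The maximum is at x1 = 1.5, x2 = 0.

(1.5, 0)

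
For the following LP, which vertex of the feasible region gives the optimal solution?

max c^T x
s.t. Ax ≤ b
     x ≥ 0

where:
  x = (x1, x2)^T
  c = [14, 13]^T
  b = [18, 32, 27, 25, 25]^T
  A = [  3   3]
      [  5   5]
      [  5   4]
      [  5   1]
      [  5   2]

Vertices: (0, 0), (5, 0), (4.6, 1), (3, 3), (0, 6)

Evaluate the objective at each vertex of the feasible region:
  z(0, 0) = 0
  z(5, 0) = 70
  z(4.6, 1) = 77.4
  z(3, 3) = 81  ←
  z(0, 6) = 78
The maximum is at x1 = 3, x2 = 3.

(3, 3)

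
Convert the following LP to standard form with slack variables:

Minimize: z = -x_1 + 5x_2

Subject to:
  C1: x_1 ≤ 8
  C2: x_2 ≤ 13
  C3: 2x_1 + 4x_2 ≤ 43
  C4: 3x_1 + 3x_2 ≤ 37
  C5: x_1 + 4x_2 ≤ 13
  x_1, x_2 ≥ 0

min z = -x_1 + 5x_2

s.t.
  x_1 + s1 = 8
  x_2 + s2 = 13
  2x_1 + 4x_2 + s3 = 43
  3x_1 + 3x_2 + s4 = 37
  x_1 + 4x_2 + s5 = 13
  x_1, x_2, s1, s2, s3, s4, s5 ≥ 0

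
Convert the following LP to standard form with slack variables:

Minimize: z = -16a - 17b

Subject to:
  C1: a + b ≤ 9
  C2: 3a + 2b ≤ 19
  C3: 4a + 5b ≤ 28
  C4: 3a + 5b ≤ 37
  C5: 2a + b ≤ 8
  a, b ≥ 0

min z = -16a - 17b

s.t.
  a + b + s1 = 9
  3a + 2b + s2 = 19
  4a + 5b + s3 = 28
  3a + 5b + s4 = 37
  2a + b + s5 = 8
  a, b, s1, s2, s3, s4, s5 ≥ 0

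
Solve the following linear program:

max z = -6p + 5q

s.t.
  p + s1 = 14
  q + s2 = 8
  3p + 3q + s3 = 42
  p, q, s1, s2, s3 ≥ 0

Evaluate the objective at each vertex of the feasible region:
  z(0, 0) = 0
  z(14, 0) = -84
  z(6, 8) = 4
  z(0, 8) = 40  ←
The maximum is at p = 0, q = 8.

p = 0, q = 8, z = 40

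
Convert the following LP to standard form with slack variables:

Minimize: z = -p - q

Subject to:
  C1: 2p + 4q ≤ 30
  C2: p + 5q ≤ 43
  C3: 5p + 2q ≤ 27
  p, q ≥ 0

min z = -p - q

s.t.
  2p + 4q + s1 = 30
  p + 5q + s2 = 43
  5p + 2q + s3 = 27
  p, q, s1, s2, s3 ≥ 0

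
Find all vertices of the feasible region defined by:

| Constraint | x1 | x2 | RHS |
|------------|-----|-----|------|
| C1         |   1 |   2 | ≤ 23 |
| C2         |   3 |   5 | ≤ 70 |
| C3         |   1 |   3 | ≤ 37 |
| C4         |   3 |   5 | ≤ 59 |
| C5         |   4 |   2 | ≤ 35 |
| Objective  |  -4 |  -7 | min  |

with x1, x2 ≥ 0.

(0, 0), (8.75, 0), (4.071, 9.357), (3, 10), (0, 11.5)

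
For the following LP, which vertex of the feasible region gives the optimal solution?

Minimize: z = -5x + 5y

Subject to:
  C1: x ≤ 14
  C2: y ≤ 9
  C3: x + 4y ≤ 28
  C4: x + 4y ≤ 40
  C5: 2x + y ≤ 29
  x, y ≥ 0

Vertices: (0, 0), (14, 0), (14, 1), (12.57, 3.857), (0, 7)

Evaluate the objective at each vertex of the feasible region:
  z(0, 0) = 0
  z(14, 0) = -70  ←
  z(14, 1) = -65
  z(12.57, 3.857) = -43.57
  z(0, 7) = 35
The minimum is at x = 14, y = 0.

(14, 0)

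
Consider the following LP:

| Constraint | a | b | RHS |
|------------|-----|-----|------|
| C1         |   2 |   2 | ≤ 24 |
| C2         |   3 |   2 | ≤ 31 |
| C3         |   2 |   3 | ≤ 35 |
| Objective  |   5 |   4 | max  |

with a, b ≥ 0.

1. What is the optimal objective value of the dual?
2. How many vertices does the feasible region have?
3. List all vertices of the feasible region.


1. 55
2. 5
3. (0, 0), (10.33, 0), (7, 5), (1, 11), (0, 11.67)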